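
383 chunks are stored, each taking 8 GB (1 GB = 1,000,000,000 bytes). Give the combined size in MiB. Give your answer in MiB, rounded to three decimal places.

Total = 383 × 8 GB = 3064 GB
= 3064 × 1,000,000,000 bytes = 3,064,000,000,000 bytes
1 MiB = 1,048,576 bytes
3,064,000,000,000 / 1,048,576 = 2,922,058.105 MiB

2,922,058.105 MiB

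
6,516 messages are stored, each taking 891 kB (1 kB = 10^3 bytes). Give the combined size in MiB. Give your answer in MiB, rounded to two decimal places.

5,536.80 MiB

Total = 6,516 × 891 kB = 5,805,756 kB
= 5,805,756 × 1,000 bytes = 5,805,756,000 bytes
1 MiB = 1,048,576 bytes
5,805,756,000 / 1,048,576 = 5,536.80 MiB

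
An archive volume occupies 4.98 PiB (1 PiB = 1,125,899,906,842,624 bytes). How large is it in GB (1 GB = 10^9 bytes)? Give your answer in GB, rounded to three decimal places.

4.98 PiB = 4.98 × 2^50 bytes = 5,606,981,536,076,267.52 bytes
1 GB = 10^9 bytes = 1,000,000,000 bytes
5,606,981,536,076,267.52 / 1,000,000,000 = 5,606,981.536 GB

5,606,981.536 GB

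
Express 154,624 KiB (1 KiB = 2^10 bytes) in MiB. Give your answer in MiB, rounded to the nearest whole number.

151 MiB

154,624 KiB × 1,024 bytes/KiB = 158,334,976 bytes
1 MiB = 1,048,576 bytes
158,334,976 / 1,048,576 = 151 MiB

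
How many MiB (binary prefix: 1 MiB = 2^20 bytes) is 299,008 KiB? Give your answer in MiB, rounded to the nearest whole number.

292 MiB

299,008 KiB = 299,008 × 2^10 bytes = 306,184,192 bytes
1 MiB = 1,048,576 bytes
306,184,192 / 1,048,576 = 292 MiB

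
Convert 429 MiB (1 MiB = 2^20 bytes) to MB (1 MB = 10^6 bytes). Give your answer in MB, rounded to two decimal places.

449.84 MB

429 MiB = 429 × 2^20 bytes = 449,839,104 bytes
1 MB = 1,000,000 bytes
449,839,104 / 1,000,000 = 449.84 MB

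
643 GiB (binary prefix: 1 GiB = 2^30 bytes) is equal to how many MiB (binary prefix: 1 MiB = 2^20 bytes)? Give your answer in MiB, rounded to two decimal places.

643 GiB × 1,073,741,824 bytes/GiB = 690,415,992,832 bytes
1 MiB = 1,048,576 bytes
690,415,992,832 / 1,048,576 = 658,432.00 MiB

658,432.00 MiB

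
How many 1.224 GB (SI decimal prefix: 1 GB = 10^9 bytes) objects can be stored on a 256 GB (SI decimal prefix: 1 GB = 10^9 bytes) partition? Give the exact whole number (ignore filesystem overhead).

209

Capacity: 256 GB = 256,000,000,000 bytes
Per item: 1.224 GB = 1,224,000,000 bytes
⌊256,000,000,000 / 1,224,000,000⌋ = 209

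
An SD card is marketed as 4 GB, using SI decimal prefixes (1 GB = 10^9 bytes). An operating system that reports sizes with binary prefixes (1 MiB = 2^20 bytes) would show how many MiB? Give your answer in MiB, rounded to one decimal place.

4 GB = 4 × 10^9 bytes = 4,000,000,000 bytes
1 MiB = 1,048,576 bytes
4,000,000,000 / 1,048,576 = 3,814.7 MiB

3,814.7 MiB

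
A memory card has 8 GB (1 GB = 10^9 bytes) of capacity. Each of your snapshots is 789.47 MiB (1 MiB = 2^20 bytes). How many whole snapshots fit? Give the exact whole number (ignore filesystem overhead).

Capacity: 8 GB = 8,000,000,000 bytes
Per item: 789.47 MiB = 827,819,294.72 bytes
⌊8,000,000,000 / 827,819,294.72⌋ = 9

9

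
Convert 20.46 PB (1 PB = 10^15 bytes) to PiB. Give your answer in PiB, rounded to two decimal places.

20.46 PB = 20.46 × 10^15 bytes = 20,460,000,000,000,000 bytes
1 PiB = 1,125,899,906,842,624 bytes
20,460,000,000,000,000 / 1,125,899,906,842,624 = 18.17 PiB

18.17 PiB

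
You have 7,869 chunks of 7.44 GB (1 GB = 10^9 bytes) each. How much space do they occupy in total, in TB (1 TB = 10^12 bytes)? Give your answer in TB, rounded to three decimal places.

Total = 7,869 × 7.44 GB = 58545.36 GB
= 58545.36 × 1,000,000,000 bytes = 58,545,360,000,000 bytes
1 TB = 1,000,000,000,000 bytes
58,545,360,000,000 / 1,000,000,000,000 = 58.545 TB

58.545 TB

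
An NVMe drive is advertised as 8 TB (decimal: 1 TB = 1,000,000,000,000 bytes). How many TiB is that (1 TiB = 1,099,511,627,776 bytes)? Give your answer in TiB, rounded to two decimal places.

7.28 TiB

8 TB = 8 × 10^12 bytes = 8,000,000,000,000 bytes
1 TiB = 1,099,511,627,776 bytes
8,000,000,000,000 / 1,099,511,627,776 = 7.28 TiB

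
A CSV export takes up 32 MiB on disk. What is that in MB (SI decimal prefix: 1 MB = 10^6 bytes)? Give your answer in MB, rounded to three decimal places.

32 MiB = 32 × 2^20 bytes = 33,554,432 bytes
1 MB = 10^6 bytes = 1,000,000 bytes
33,554,432 / 1,000,000 = 33.554 MB

33.554 MB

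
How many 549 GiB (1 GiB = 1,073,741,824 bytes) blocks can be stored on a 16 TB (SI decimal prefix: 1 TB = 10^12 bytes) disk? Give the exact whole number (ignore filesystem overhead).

Capacity: 16 TB = 16,000,000,000,000 bytes
Per item: 549 GiB = 589,484,261,376 bytes
⌊16,000,000,000,000 / 589,484,261,376⌋ = 27

27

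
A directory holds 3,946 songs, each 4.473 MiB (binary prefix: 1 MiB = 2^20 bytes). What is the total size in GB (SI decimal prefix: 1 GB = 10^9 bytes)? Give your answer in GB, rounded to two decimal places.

Total = 3,946 × 4.473 MiB = 17650.458 MiB
= 17650.458 × 1,048,576 bytes = 18,507,846,647.808 bytes
1 GB = 1,000,000,000 bytes
18,507,846,647.808 / 1,000,000,000 = 18.51 GB

18.51 GB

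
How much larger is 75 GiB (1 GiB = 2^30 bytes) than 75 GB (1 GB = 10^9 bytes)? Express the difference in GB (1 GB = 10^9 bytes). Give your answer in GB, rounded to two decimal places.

75 GiB = 75 × 1,073,741,824 = 80,530,636,800 bytes
75 GB = 75 × 1,000,000,000 = 75,000,000,000 bytes
difference = 5,530,636,800 bytes
5,530,636,800 / 1,000,000,000 = 5.53 GB

5.53 GB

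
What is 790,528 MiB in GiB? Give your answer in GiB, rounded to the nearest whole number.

790,528 MiB × 1,048,576 bytes/MiB = 828,928,688,128 bytes
1 GiB = 2^30 bytes = 1,073,741,824 bytes
828,928,688,128 / 1,073,741,824 = 772 GiB

772 GiB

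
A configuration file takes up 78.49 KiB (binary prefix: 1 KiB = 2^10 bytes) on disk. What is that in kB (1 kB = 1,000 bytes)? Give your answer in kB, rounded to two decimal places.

78.49 KiB = 78.49 × 2^10 bytes = 80,373.76 bytes
1 kB = 1,000 bytes
80,373.76 / 1,000 = 80.37 kB

80.37 kB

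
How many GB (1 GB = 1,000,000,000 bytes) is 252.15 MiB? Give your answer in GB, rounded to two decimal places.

252.15 MiB × 1,048,576 bytes/MiB = 264,398,438.4 bytes
1 GB = 10^9 bytes = 1,000,000,000 bytes
264,398,438.4 / 1,000,000,000 = 0.26 GB

0.26 GB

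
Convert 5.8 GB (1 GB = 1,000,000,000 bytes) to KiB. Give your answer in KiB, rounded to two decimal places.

5.8 GB × 1,000,000,000 bytes/GB = 5,800,000,000 bytes
1 KiB = 2^10 bytes = 1,024 bytes
5,800,000,000 / 1,024 = 5,664,062.50 KiB

5,664,062.50 KiB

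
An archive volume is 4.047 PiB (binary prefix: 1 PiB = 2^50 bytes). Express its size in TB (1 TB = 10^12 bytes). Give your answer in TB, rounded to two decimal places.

4,556.52 TB

4.047 PiB = 4.047 × 2^50 bytes = 4,556,516,922,992,099.328 bytes
1 TB = 1,000,000,000,000 bytes
4,556,516,922,992,099.328 / 1,000,000,000,000 = 4,556.52 TB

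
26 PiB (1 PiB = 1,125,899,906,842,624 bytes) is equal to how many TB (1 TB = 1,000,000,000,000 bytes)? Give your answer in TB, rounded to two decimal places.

26 PiB × 1,125,899,906,842,624 bytes/PiB = 29,273,397,577,908,224 bytes
1 TB = 10^12 bytes = 1,000,000,000,000 bytes
29,273,397,577,908,224 / 1,000,000,000,000 = 29,273.40 TB

29,273.40 TB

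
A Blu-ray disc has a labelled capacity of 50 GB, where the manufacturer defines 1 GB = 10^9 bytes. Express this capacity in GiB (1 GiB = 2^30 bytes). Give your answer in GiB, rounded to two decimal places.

50 GB × 1,000,000,000 bytes/GB = 50,000,000,000 bytes
1 GiB = 1,073,741,824 bytes
50,000,000,000 / 1,073,741,824 = 46.57 GiB

46.57 GiB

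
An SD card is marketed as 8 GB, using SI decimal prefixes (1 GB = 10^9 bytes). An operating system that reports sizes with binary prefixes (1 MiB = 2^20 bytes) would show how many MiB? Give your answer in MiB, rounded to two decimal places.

8 GB = 8 × 10^9 bytes = 8,000,000,000 bytes
1 MiB = 2^20 bytes = 1,048,576 bytes
8,000,000,000 / 1,048,576 = 7,629.39 MiB

7,629.39 MiB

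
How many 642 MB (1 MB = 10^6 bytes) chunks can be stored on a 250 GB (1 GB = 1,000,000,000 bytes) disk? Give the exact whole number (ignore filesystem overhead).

389

Capacity: 250 GB = 250,000,000,000 bytes
Per item: 642 MB = 642,000,000 bytes
⌊250,000,000,000 / 642,000,000⌋ = 389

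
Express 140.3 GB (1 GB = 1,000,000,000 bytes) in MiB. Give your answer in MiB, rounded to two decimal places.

133,800.51 MiB

140.3 GB × 1,000,000,000 bytes/GB = 140,300,000,000 bytes
1 MiB = 1,048,576 bytes
140,300,000,000 / 1,048,576 = 133,800.51 MiB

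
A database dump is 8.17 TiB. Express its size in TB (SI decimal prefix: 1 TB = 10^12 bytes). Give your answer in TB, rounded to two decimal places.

8.17 TiB = 8.17 × 2^40 bytes = 8,983,009,998,929.92 bytes
1 TB = 10^12 bytes = 1,000,000,000,000 bytes
8,983,009,998,929.92 / 1,000,000,000,000 = 8.98 TB

8.98 TB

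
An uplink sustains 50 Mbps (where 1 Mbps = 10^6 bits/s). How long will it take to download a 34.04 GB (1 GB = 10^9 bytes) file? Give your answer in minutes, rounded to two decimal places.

34.04 GB = 34,040,000,000 bytes = 272,320,000,000 bits
50 Mbps = 50,000,000 bits/s
time = 272,320,000,000 / 50,000,000 = 5,446.400 s
5,446.400 s / 60 = 90.77 minutes

90.77 minutes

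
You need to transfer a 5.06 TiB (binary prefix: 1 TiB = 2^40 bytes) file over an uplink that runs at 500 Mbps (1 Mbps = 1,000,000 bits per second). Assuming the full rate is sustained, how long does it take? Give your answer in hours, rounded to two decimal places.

24.73 hours

5.06 TiB = 5,563,528,836,546.56 bytes = 44,508,230,692,372.48 bits
500 Mbps = 500,000,000 bits/s
time = 44,508,230,692,372.48 / 500,000,000 = 89,016.4614 s
89,016.4614 s / 3600 = 24.73 hours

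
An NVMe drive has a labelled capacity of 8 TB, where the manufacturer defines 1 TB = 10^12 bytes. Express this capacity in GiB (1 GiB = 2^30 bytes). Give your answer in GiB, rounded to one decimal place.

7,450.6 GiB

8 TB × 1,000,000,000,000 bytes/TB = 8,000,000,000,000 bytes
1 GiB = 1,073,741,824 bytes
8,000,000,000,000 / 1,073,741,824 = 7,450.6 GiB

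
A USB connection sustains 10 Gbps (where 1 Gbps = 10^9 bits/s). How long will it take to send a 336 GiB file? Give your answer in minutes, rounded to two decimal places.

4.81 minutes

336 GiB = 360,777,252,864 bytes = 2,886,218,022,912 bits
10 Gbps = 10,000,000,000 bits/s
time = 2,886,218,022,912 / 10,000,000,000 = 288.622 s
288.622 s / 60 = 4.81 minutes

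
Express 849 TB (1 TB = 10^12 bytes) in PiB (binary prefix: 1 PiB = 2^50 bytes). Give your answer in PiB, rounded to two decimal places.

849 TB = 849 × 10^12 bytes = 849,000,000,000,000 bytes
1 PiB = 2^50 bytes = 1,125,899,906,842,624 bytes
849,000,000,000,000 / 1,125,899,906,842,624 = 0.75 PiB

0.75 PiB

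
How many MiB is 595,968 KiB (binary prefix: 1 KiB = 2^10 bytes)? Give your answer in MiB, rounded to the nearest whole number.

595,968 KiB = 595,968 × 2^10 bytes = 610,271,232 bytes
1 MiB = 1,048,576 bytes
610,271,232 / 1,048,576 = 582 MiB

582 MiB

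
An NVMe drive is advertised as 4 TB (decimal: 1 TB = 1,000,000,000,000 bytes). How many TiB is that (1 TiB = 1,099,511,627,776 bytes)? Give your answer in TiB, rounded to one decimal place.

4 TB × 1,000,000,000,000 bytes/TB = 4,000,000,000,000 bytes
1 TiB = 1,099,511,627,776 bytes
4,000,000,000,000 / 1,099,511,627,776 = 3.6 TiB

3.6 TiB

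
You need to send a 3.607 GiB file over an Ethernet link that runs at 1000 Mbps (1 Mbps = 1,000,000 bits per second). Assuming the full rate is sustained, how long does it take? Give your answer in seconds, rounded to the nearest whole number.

31 seconds

3.607 GiB = 3,872,986,759.168 bytes = 30,983,894,073.344 bits
1000 Mbps = 1,000,000,000 bits/s
time = 30,983,894,073.344 / 1,000,000,000 = 31 s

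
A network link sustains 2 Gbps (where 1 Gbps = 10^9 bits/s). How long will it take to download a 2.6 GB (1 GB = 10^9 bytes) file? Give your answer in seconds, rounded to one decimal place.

10.4 seconds

2.6 GB = 2,600,000,000 bytes = 20,800,000,000 bits
2 Gbps = 2,000,000,000 bits/s
time = 20,800,000,000 / 2,000,000,000 = 10.4 s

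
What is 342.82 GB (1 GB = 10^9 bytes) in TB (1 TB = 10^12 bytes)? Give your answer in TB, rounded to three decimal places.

0.343 TB

342.82 GB = 342.82 × 10^9 bytes = 342,820,000,000 bytes
1 TB = 10^12 bytes = 1,000,000,000,000 bytes
342,820,000,000 / 1,000,000,000,000 = 0.343 TB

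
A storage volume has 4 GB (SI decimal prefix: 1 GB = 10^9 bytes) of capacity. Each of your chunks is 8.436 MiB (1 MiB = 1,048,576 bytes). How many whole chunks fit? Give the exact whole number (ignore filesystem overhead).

Capacity: 4 GB = 4,000,000,000 bytes
Per item: 8.436 MiB = 8,845,787.136 bytes
⌊4,000,000,000 / 8,845,787.136⌋ = 452

452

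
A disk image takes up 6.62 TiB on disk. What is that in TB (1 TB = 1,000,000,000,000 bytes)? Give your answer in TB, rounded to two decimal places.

7.28 TB

6.62 TiB = 6.62 × 2^40 bytes = 7,278,766,975,877.12 bytes
1 TB = 10^12 bytes = 1,000,000,000,000 bytes
7,278,766,975,877.12 / 1,000,000,000,000 = 7.28 TB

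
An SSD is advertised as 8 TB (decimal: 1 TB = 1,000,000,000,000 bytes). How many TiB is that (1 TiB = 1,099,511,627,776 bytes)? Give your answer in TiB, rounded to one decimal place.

8 TB = 8 × 10^12 bytes = 8,000,000,000,000 bytes
1 TiB = 2^40 bytes = 1,099,511,627,776 bytes
8,000,000,000,000 / 1,099,511,627,776 = 7.3 TiB

7.3 TiB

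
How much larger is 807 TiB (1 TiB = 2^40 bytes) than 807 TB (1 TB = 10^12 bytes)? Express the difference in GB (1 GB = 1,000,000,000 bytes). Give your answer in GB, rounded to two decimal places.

807 TiB = 807 × 1,099,511,627,776 = 887,305,883,615,232 bytes
807 TB = 807 × 1,000,000,000,000 = 807,000,000,000,000 bytes
difference = 80,305,883,615,232 bytes
80,305,883,615,232 / 1,000,000,000 = 80,305.88 GB

80,305.88 GB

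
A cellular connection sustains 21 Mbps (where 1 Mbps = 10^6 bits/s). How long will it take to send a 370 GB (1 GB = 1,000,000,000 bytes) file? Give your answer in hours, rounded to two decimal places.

39.15 hours

370 GB = 370,000,000,000 bytes = 2,960,000,000,000 bits
21 Mbps = 21,000,000 bits/s
time = 2,960,000,000,000 / 21,000,000 = 140,952.3810 s
140,952.3810 s / 3600 = 39.15 hours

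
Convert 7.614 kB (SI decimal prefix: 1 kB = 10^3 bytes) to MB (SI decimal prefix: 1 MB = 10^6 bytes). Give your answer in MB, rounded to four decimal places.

0.0076 MB

7.614 kB = 7.614 × 10^3 bytes = 7,614 bytes
1 MB = 10^6 bytes = 1,000,000 bytes
7,614 / 1,000,000 = 0.0076 MB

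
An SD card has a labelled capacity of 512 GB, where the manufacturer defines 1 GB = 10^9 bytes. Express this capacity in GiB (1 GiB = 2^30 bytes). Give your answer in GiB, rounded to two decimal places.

476.84 GiB

512 GB = 512 × 10^9 bytes = 512,000,000,000 bytes
1 GiB = 2^30 bytes = 1,073,741,824 bytes
512,000,000,000 / 1,073,741,824 = 476.84 GiB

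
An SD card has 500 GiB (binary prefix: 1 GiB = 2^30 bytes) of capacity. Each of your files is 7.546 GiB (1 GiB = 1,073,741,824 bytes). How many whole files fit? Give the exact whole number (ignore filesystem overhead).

Capacity: 500 GiB = 536,870,912,000 bytes
Per item: 7.546 GiB = 8,102,455,803.904 bytes
⌊536,870,912,000 / 8,102,455,803.904⌋ = 66

66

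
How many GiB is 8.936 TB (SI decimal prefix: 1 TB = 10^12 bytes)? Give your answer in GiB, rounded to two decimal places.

8.936 TB = 8.936 × 10^12 bytes = 8,936,000,000,000 bytes
1 GiB = 2^30 bytes = 1,073,741,824 bytes
8,936,000,000,000 / 1,073,741,824 = 8,322.30 GiB

8,322.30 GiB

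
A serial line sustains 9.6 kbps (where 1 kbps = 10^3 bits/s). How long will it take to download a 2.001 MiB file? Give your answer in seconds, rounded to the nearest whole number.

2.001 MiB = 2,098,200.576 bytes = 16,785,604.608 bits
9.6 kbps = 9,600 bits/s
time = 16,785,604.608 / 9,600 = 1,749 s

1,749 seconds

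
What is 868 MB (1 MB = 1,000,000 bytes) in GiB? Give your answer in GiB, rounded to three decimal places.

868 MB = 868 × 10^6 bytes = 868,000,000 bytes
1 GiB = 1,073,741,824 bytes
868,000,000 / 1,073,741,824 = 0.808 GiB

0.808 GiB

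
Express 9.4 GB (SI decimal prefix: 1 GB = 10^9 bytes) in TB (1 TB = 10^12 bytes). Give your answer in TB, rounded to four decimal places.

9.4 GB × 1,000,000,000 bytes/GB = 9,400,000,000 bytes
1 TB = 10^12 bytes = 1,000,000,000,000 bytes
9,400,000,000 / 1,000,000,000,000 = 0.0094 TB

0.0094 TB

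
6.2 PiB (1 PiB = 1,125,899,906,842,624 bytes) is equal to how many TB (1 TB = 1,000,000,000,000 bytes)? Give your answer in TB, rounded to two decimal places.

6,980.58 TB

6.2 PiB = 6.2 × 2^50 bytes = 6,980,579,422,424,268.8 bytes
1 TB = 10^12 bytes = 1,000,000,000,000 bytes
6,980,579,422,424,268.8 / 1,000,000,000,000 = 6,980.58 TB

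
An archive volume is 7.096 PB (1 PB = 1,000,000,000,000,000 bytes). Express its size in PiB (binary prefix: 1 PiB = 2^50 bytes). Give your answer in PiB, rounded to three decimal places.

6.303 PiB

7.096 PB = 7.096 × 10^15 bytes = 7,096,000,000,000,000 bytes
1 PiB = 2^50 bytes = 1,125,899,906,842,624 bytes
7,096,000,000,000,000 / 1,125,899,906,842,624 = 6.303 PiB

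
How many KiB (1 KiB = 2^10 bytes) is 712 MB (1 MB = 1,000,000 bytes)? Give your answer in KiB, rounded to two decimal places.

695,312.50 KiB

712 MB = 712 × 10^6 bytes = 712,000,000 bytes
1 KiB = 2^10 bytes = 1,024 bytes
712,000,000 / 1,024 = 695,312.50 KiB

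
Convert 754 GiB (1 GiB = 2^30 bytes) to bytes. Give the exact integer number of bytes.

754 × 1,073,741,824 = 809,601,335,296 bytes

809,601,335,296 bytes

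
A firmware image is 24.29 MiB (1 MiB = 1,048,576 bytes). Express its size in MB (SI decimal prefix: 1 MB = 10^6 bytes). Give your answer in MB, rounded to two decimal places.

24.29 MiB × 1,048,576 bytes/MiB = 25,469,911.04 bytes
1 MB = 1,000,000 bytes
25,469,911.04 / 1,000,000 = 25.47 MB

25.47 MB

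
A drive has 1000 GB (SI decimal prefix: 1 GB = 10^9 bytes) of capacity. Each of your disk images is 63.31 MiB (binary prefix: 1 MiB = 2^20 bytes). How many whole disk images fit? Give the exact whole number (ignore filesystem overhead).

Capacity: 1000 GB = 1,000,000,000,000 bytes
Per item: 63.31 MiB = 66,385,346.56 bytes
⌊1,000,000,000,000 / 66,385,346.56⌋ = 15,063

15,063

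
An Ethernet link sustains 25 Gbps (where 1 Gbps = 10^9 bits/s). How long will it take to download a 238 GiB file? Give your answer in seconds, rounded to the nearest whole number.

238 GiB = 255,550,554,112 bytes = 2,044,404,432,896 bits
25 Gbps = 25,000,000,000 bits/s
time = 2,044,404,432,896 / 25,000,000,000 = 82 s

82 seconds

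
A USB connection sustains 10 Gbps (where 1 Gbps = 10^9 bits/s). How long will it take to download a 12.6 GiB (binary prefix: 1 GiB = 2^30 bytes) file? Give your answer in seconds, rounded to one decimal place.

12.6 GiB = 13,529,146,982.4 bytes = 108,233,175,859.2 bits
10 Gbps = 10,000,000,000 bits/s
time = 108,233,175,859.2 / 10,000,000,000 = 10.8 s

10.8 seconds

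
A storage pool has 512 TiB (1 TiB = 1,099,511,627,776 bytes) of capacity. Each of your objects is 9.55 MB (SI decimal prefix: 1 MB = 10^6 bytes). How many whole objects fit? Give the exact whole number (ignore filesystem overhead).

58,947,639

Capacity: 512 TiB = 562,949,953,421,312 bytes
Per item: 9.55 MB = 9,550,000 bytes
⌊562,949,953,421,312 / 9,550,000⌋ = 58,947,639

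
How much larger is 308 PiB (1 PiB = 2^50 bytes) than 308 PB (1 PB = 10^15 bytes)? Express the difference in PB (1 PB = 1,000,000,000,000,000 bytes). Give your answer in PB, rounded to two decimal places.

308 PiB = 308 × 1,125,899,906,842,624 = 346,777,171,307,528,192 bytes
308 PB = 308 × 1,000,000,000,000,000 = 308,000,000,000,000,000 bytes
difference = 38,777,171,307,528,192 bytes
38,777,171,307,528,192 / 1,000,000,000,000,000 = 38.78 PB

38.78 PB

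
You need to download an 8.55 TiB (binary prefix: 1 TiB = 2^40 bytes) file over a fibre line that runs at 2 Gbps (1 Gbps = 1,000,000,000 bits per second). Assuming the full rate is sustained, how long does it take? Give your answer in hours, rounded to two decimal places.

8.55 TiB = 9,400,824,417,484.8 bytes = 75,206,595,339,878.4 bits
2 Gbps = 2,000,000,000 bits/s
time = 75,206,595,339,878.4 / 2,000,000,000 = 37,603.2977 s
37,603.2977 s / 3600 = 10.45 hours

10.45 hours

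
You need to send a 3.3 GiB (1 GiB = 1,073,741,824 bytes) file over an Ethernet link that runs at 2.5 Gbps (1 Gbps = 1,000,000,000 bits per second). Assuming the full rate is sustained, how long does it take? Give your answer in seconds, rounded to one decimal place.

3.3 GiB = 3,543,348,019.2 bytes = 28,346,784,153.6 bits
2.5 Gbps = 2,500,000,000 bits/s
time = 28,346,784,153.6 / 2,500,000,000 = 11.3 s

11.3 seconds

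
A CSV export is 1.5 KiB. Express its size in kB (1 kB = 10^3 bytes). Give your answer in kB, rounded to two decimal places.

1.54 kB

1.5 KiB = 1.5 × 2^10 bytes = 1,536 bytes
1 kB = 10^3 bytes = 1,000 bytes
1,536 / 1,000 = 1.54 kB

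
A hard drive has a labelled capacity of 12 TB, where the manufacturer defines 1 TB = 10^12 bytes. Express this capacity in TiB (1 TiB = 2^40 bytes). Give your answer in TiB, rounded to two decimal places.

12 TB × 1,000,000,000,000 bytes/TB = 12,000,000,000,000 bytes
1 TiB = 2^40 bytes = 1,099,511,627,776 bytes
12,000,000,000,000 / 1,099,511,627,776 = 10.91 TiB

10.91 TiB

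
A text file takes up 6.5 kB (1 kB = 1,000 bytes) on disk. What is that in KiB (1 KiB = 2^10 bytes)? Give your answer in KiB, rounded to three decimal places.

6.348 KiB

6.5 kB = 6.5 × 10^3 bytes = 6,500 bytes
1 KiB = 2^10 bytes = 1,024 bytes
6,500 / 1,024 = 6.348 KiB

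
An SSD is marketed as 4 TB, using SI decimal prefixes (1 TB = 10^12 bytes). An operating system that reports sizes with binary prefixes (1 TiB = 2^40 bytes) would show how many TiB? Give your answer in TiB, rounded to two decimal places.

3.64 TiB

4 TB = 4 × 10^12 bytes = 4,000,000,000,000 bytes
1 TiB = 2^40 bytes = 1,099,511,627,776 bytes
4,000,000,000,000 / 1,099,511,627,776 = 3.64 TiB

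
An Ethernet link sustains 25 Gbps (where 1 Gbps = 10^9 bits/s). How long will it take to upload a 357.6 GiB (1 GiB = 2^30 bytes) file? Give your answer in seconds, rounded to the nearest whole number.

123 seconds

357.6 GiB = 383,970,076,262.4 bytes = 3,071,760,610,099.2 bits
25 Gbps = 25,000,000,000 bits/s
time = 3,071,760,610,099.2 / 25,000,000,000 = 123 s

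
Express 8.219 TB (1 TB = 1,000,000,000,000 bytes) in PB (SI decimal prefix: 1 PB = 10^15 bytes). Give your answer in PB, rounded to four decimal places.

0.0082 PB

8.219 TB = 8.219 × 10^12 bytes = 8,219,000,000,000 bytes
1 PB = 1,000,000,000,000,000 bytes
8,219,000,000,000 / 1,000,000,000,000,000 = 0.0082 PB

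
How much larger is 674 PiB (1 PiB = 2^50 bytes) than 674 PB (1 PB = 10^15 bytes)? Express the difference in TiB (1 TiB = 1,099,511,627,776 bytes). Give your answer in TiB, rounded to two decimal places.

674 PiB = 674 × 1,125,899,906,842,624 = 758,856,537,211,928,576 bytes
674 PB = 674 × 1,000,000,000,000,000 = 674,000,000,000,000,000 bytes
difference = 84,856,537,211,928,576 bytes
84,856,537,211,928,576 / 1,099,511,627,776 = 77,176.57 TiB

77,176.57 TiB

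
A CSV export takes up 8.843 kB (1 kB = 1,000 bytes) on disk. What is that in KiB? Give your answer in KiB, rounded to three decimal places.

8.636 KiB

8.843 kB × 1,000 bytes/kB = 8,843 bytes
1 KiB = 1,024 bytes
8,843 / 1,024 = 8.636 KiB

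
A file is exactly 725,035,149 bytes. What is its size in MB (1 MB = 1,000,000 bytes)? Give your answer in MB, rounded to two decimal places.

725.04 MB

725,035,149 bytes given.
1 MB = 1,000,000 bytes
725,035,149 / 1,000,000 = 725.04 MB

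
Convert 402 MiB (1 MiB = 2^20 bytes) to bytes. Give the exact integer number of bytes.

402 × 1,048,576 = 421,527,552 bytes

421,527,552 bytes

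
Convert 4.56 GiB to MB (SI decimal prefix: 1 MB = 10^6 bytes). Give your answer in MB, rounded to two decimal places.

4,896.26 MB

4.56 GiB × 1,073,741,824 bytes/GiB = 4,896,262,717.44 bytes
1 MB = 10^6 bytes = 1,000,000 bytes
4,896,262,717.44 / 1,000,000 = 4,896.26 MB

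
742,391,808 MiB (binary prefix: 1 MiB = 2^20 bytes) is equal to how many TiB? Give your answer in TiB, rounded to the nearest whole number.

742,391,808 MiB = 742,391,808 × 2^20 bytes = 778,454,232,465,408 bytes
1 TiB = 1,099,511,627,776 bytes
778,454,232,465,408 / 1,099,511,627,776 = 708 TiB

708 TiB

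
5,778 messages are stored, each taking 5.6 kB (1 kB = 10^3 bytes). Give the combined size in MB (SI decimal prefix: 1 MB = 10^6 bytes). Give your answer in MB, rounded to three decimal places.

32.357 MB

Total = 5,778 × 5.6 kB = 32356.8 kB
= 32356.8 × 1,000 bytes = 32,356,800 bytes
1 MB = 1,000,000 bytes
32,356,800 / 1,000,000 = 32.357 MB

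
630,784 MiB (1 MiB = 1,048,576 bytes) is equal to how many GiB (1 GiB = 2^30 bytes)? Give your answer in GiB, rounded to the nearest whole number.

616 GiB

630,784 MiB = 630,784 × 2^20 bytes = 661,424,963,584 bytes
1 GiB = 1,073,741,824 bytes
661,424,963,584 / 1,073,741,824 = 616 GiB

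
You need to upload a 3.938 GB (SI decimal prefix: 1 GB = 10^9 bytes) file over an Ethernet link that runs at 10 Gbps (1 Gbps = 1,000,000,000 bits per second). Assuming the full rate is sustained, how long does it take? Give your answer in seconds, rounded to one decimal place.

3.938 GB = 3,938,000,000 bytes = 31,504,000,000 bits
10 Gbps = 10,000,000,000 bits/s
time = 31,504,000,000 / 10,000,000,000 = 3.2 s

3.2 seconds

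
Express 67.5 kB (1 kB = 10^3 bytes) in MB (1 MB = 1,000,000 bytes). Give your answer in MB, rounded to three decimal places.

67.5 kB = 67.5 × 10^3 bytes = 67,500 bytes
1 MB = 10^6 bytes = 1,000,000 bytes
67,500 / 1,000,000 = 0.068 MB

0.068 MB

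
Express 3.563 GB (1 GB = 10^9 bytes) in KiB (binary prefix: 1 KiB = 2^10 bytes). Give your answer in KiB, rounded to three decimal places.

3.563 GB × 1,000,000,000 bytes/GB = 3,563,000,000 bytes
1 KiB = 2^10 bytes = 1,024 bytes
3,563,000,000 / 1,024 = 3,479,492.188 KiB

3,479,492.188 KiB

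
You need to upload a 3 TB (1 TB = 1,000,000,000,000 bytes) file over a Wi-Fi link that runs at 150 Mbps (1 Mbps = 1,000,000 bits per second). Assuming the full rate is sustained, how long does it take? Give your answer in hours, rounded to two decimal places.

44.44 hours

3 TB = 3,000,000,000,000 bytes = 24,000,000,000,000 bits
150 Mbps = 150,000,000 bits/s
time = 24,000,000,000,000 / 150,000,000 = 160,000.0000 s
160,000.0000 s / 3600 = 44.44 hours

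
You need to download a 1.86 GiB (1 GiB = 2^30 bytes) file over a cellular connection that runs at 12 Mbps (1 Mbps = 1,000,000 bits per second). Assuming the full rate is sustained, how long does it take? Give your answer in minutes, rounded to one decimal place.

22.2 minutes

1.86 GiB = 1,997,159,792.64 bytes = 15,977,278,341.12 bits
12 Mbps = 12,000,000 bits/s
time = 15,977,278,341.12 / 12,000,000 = 1,331.44 s
1,331.44 s / 60 = 22.2 minutes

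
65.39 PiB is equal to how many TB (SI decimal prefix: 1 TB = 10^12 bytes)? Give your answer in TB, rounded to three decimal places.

73,622.595 TB

65.39 PiB = 65.39 × 2^50 bytes = 73,622,594,908,439,183.36 bytes
1 TB = 1,000,000,000,000 bytes
73,622,594,908,439,183.36 / 1,000,000,000,000 = 73,622.595 TB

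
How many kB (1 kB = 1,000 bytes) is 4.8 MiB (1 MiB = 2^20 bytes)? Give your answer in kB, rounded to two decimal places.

5,033.16 kB

4.8 MiB = 4.8 × 2^20 bytes = 5,033,164.8 bytes
1 kB = 1,000 bytes
5,033,164.8 / 1,000 = 5,033.16 kB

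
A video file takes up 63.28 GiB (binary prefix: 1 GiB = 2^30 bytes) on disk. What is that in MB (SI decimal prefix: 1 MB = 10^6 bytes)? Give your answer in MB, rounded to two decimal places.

67,946.38 MB

63.28 GiB × 1,073,741,824 bytes/GiB = 67,946,382,622.72 bytes
1 MB = 1,000,000 bytes
67,946,382,622.72 / 1,000,000 = 67,946.38 MB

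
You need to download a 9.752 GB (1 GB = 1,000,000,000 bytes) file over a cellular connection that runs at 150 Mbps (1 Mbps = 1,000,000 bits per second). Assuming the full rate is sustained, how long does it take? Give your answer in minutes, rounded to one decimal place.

8.7 minutes

9.752 GB = 9,752,000,000 bytes = 78,016,000,000 bits
150 Mbps = 150,000,000 bits/s
time = 78,016,000,000 / 150,000,000 = 520.11 s
520.11 s / 60 = 8.7 minutes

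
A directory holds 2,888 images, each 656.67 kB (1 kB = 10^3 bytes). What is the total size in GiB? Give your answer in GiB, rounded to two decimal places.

Total = 2,888 × 656.67 kB = 1896462.96 kB
= 1896462.96 × 1,000 bytes = 1,896,462,960 bytes
1 GiB = 1,073,741,824 bytes
1,896,462,960 / 1,073,741,824 = 1.77 GiB

1.77 GiB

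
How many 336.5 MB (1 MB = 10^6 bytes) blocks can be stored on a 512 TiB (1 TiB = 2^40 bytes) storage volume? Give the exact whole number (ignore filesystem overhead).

Capacity: 512 TiB = 562,949,953,421,312 bytes
Per item: 336.5 MB = 336,500,000 bytes
⌊562,949,953,421,312 / 336,500,000⌋ = 1,672,956

1,672,956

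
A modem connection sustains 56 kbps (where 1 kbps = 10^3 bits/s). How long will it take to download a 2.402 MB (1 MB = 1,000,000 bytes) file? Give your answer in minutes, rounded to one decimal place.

2.402 MB = 2,402,000 bytes = 19,216,000 bits
56 kbps = 56,000 bits/s
time = 19,216,000 / 56,000 = 343.14 s
343.14 s / 60 = 5.7 minutes

5.7 minutes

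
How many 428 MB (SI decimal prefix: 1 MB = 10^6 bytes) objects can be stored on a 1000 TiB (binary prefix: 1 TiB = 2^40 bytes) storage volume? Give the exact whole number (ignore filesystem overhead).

2,568,952

Capacity: 1000 TiB = 1,099,511,627,776,000 bytes
Per item: 428 MB = 428,000,000 bytes
⌊1,099,511,627,776,000 / 428,000,000⌋ = 2,568,952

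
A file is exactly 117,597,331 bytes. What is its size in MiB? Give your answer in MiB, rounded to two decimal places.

117,597,331 bytes given.
1 MiB = 1,048,576 bytes
117,597,331 / 1,048,576 = 112.15 MiB

112.15 MiB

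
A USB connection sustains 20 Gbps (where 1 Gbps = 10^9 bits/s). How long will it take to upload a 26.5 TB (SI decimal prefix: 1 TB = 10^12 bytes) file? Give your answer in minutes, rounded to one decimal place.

26.5 TB = 26,500,000,000,000 bytes = 212,000,000,000,000 bits
20 Gbps = 20,000,000,000 bits/s
time = 212,000,000,000,000 / 20,000,000,000 = 10,600.00 s
10,600.00 s / 60 = 176.7 minutes

176.7 minutes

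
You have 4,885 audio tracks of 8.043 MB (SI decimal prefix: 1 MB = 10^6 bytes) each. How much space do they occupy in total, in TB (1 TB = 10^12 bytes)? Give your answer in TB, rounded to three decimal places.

Total = 4,885 × 8.043 MB = 39290.055 MB
= 39290.055 × 1,000,000 bytes = 39,290,055,000 bytes
1 TB = 1,000,000,000,000 bytes
39,290,055,000 / 1,000,000,000,000 = 0.039 TB

0.039 TB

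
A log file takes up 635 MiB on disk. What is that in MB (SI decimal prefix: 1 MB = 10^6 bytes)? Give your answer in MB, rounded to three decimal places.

665.846 MB

635 MiB = 635 × 2^20 bytes = 665,845,760 bytes
1 MB = 1,000,000 bytes
665,845,760 / 1,000,000 = 665.846 MB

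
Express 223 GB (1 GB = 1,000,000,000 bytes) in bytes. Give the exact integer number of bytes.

223 × 1,000,000,000 = 223,000,000,000 bytes  (1 GB = 10^9 bytes)

223,000,000,000 bytes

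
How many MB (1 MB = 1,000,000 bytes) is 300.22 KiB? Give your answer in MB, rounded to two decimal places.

300.22 KiB × 1,024 bytes/KiB = 307,425.28 bytes
1 MB = 10^6 bytes = 1,000,000 bytes
307,425.28 / 1,000,000 = 0.31 MB

0.31 MB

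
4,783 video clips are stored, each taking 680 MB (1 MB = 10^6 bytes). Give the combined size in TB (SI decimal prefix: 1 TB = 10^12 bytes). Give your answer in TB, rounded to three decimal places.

3.252 TB

Total = 4,783 × 680 MB = 3,252,440 MB
= 3,252,440 × 1,000,000 bytes = 3,252,440,000,000 bytes
1 TB = 1,000,000,000,000 bytes
3,252,440,000,000 / 1,000,000,000,000 = 3.252 TB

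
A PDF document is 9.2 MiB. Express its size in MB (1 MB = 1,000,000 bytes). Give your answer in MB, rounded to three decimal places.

9.2 MiB × 1,048,576 bytes/MiB = 9,646,899.2 bytes
1 MB = 1,000,000 bytes
9,646,899.2 / 1,000,000 = 9.647 MB

9.647 MB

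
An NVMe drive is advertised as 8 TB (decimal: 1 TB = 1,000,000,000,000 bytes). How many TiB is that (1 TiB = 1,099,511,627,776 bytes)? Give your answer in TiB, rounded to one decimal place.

7.3 TiB

8 TB × 1,000,000,000,000 bytes/TB = 8,000,000,000,000 bytes
1 TiB = 1,099,511,627,776 bytes
8,000,000,000,000 / 1,099,511,627,776 = 7.3 TiB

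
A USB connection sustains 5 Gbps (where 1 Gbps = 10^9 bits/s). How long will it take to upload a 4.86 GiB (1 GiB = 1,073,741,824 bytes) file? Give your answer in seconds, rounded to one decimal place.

4.86 GiB = 5,218,385,264.64 bytes = 41,747,082,117.12 bits
5 Gbps = 5,000,000,000 bits/s
time = 41,747,082,117.12 / 5,000,000,000 = 8.3 s

8.3 seconds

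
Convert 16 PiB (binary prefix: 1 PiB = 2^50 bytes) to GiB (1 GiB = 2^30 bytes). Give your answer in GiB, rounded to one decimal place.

16,777,216.0 GiB

16 PiB × 1,125,899,906,842,624 bytes/PiB = 18,014,398,509,481,984 bytes
1 GiB = 2^30 bytes = 1,073,741,824 bytes
18,014,398,509,481,984 / 1,073,741,824 = 16,777,216.0 GiB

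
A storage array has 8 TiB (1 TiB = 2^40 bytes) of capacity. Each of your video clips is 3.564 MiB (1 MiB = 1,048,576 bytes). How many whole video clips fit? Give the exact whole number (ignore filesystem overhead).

Capacity: 8 TiB = 8,796,093,022,208 bytes
Per item: 3.564 MiB = 3,737,124.864 bytes
⌊8,796,093,022,208 / 3,737,124.864⌋ = 2,353,705

2,353,705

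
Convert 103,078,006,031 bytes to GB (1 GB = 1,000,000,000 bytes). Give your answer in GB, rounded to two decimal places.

103,078,006,031 bytes given.
1 GB = 10^9 bytes = 1,000,000,000 bytes
103,078,006,031 / 1,000,000,000 = 103.08 GB

103.08 GB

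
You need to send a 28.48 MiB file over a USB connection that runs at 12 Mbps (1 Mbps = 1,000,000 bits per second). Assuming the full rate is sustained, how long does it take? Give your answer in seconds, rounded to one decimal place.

19.9 seconds

28.48 MiB = 29,863,444.48 bytes = 238,907,555.84 bits
12 Mbps = 12,000,000 bits/s
time = 238,907,555.84 / 12,000,000 = 19.9 s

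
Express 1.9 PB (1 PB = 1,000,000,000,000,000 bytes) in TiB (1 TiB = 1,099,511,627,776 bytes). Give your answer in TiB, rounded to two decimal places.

1.9 PB × 1,000,000,000,000,000 bytes/PB = 1,900,000,000,000,000 bytes
1 TiB = 1,099,511,627,776 bytes
1,900,000,000,000,000 / 1,099,511,627,776 = 1,728.04 TiB

1,728.04 TiB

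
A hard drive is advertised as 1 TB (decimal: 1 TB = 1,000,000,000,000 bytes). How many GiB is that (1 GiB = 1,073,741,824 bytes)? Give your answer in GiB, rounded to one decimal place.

1 TB = 1 × 10^12 bytes = 1,000,000,000,000 bytes
1 GiB = 2^30 bytes = 1,073,741,824 bytes
1,000,000,000,000 / 1,073,741,824 = 931.3 GiB

931.3 GiB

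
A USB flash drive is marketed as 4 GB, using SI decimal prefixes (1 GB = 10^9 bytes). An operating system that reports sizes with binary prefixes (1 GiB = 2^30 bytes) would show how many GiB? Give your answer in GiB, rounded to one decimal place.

3.7 GiB

4 GB = 4 × 10^9 bytes = 4,000,000,000 bytes
1 GiB = 2^30 bytes = 1,073,741,824 bytes
4,000,000,000 / 1,073,741,824 = 3.7 GiB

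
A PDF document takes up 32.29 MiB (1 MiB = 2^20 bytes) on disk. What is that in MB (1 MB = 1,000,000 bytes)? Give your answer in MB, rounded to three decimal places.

33.859 MB

32.29 MiB = 32.29 × 2^20 bytes = 33,858,519.04 bytes
1 MB = 1,000,000 bytes
33,858,519.04 / 1,000,000 = 33.859 MB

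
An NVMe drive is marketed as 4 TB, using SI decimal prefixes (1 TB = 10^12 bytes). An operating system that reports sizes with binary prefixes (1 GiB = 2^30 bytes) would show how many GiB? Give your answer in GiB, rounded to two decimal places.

3,725.29 GiB

4 TB = 4 × 10^12 bytes = 4,000,000,000,000 bytes
1 GiB = 1,073,741,824 bytes
4,000,000,000,000 / 1,073,741,824 = 3,725.29 GiB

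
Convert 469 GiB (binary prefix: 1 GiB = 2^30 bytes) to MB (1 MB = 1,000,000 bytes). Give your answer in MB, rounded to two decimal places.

503,584.92 MB

469 GiB × 1,073,741,824 bytes/GiB = 503,584,915,456 bytes
1 MB = 1,000,000 bytes
503,584,915,456 / 1,000,000 = 503,584.92 MB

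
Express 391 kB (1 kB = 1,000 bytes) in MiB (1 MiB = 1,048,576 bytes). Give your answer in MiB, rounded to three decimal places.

391 kB = 391 × 10^3 bytes = 391,000 bytes
1 MiB = 2^20 bytes = 1,048,576 bytes
391,000 / 1,048,576 = 0.373 MiB

0.373 MiB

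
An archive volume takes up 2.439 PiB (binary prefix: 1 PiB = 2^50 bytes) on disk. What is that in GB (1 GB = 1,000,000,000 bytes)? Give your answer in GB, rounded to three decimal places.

2,746,069.873 GB

2.439 PiB = 2.439 × 2^50 bytes = 2,746,069,872,789,159.936 bytes
1 GB = 1,000,000,000 bytes
2,746,069,872,789,159.936 / 1,000,000,000 = 2,746,069.873 GB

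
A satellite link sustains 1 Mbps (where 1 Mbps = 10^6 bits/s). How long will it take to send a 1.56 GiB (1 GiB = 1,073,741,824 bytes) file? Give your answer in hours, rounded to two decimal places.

3.72 hours

1.56 GiB = 1,675,037,245.44 bytes = 13,400,297,963.52 bits
1 Mbps = 1,000,000 bits/s
time = 13,400,297,963.52 / 1,000,000 = 13,400.2980 s
13,400.2980 s / 3600 = 3.72 hours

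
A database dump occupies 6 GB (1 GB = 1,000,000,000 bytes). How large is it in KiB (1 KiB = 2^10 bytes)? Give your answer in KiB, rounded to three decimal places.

5,859,375.000 KiB

6 GB = 6 × 10^9 bytes = 6,000,000,000 bytes
1 KiB = 2^10 bytes = 1,024 bytes
6,000,000,000 / 1,024 = 5,859,375.000 KiB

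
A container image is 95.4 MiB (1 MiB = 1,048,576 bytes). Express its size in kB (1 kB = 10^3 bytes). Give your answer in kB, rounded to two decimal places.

100,034.15 kB

95.4 MiB × 1,048,576 bytes/MiB = 100,034,150.4 bytes
1 kB = 10^3 bytes = 1,000 bytes
100,034,150.4 / 1,000 = 100,034.15 kB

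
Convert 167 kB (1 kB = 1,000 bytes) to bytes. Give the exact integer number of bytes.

167,000 bytes

167 × 1,000 = 167,000 bytes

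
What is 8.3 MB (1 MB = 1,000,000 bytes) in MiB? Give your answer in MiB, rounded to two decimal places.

7.92 MiB

8.3 MB × 1,000,000 bytes/MB = 8,300,000 bytes
1 MiB = 1,048,576 bytes
8,300,000 / 1,048,576 = 7.92 MiB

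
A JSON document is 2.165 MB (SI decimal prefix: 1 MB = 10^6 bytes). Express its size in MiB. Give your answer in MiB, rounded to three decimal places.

2.065 MiB

2.165 MB = 2.165 × 10^6 bytes = 2,165,000 bytes
1 MiB = 2^20 bytes = 1,048,576 bytes
2,165,000 / 1,048,576 = 2.065 MiB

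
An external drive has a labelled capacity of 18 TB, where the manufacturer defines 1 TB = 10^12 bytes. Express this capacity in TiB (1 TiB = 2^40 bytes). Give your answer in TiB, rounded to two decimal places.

16.37 TiB

18 TB = 18 × 10^12 bytes = 18,000,000,000,000 bytes
1 TiB = 2^40 bytes = 1,099,511,627,776 bytes
18,000,000,000,000 / 1,099,511,627,776 = 16.37 TiB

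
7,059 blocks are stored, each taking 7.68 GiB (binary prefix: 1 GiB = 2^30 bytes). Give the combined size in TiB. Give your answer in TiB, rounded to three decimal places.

Total = 7,059 × 7.68 GiB = 54213.12 GiB
= 54213.12 × 1,073,741,824 bytes = 58,210,894,353,530.88 bytes
1 TiB = 1,099,511,627,776 bytes
58,210,894,353,530.88 / 1,099,511,627,776 = 52.943 TiB

52.943 TiB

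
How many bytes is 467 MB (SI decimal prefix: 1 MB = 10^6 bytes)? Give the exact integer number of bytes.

467,000,000 bytes

467 × 1,000,000 = 467,000,000 bytes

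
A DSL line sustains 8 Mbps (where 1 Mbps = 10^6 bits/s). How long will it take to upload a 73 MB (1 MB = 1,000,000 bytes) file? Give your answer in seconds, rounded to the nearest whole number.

73 MB = 73,000,000 bytes = 584,000,000 bits
8 Mbps = 8,000,000 bits/s
time = 584,000,000 / 8,000,000 = 73 s

73 seconds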